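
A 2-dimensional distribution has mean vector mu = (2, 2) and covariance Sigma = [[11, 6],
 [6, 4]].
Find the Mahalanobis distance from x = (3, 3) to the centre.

Step 1 — centre the observation: (x - mu) = (1, 1).

Step 2 — invert Sigma. det(Sigma) = 11·4 - (6)² = 8.
  Sigma^{-1} = (1/det) · [[d, -b], [-b, a]] = [[0.5, -0.75],
 [-0.75, 1.375]].

Step 3 — form the quadratic (x - mu)^T · Sigma^{-1} · (x - mu):
  Sigma^{-1} · (x - mu) = (-0.25, 0.625).
  (x - mu)^T · [Sigma^{-1} · (x - mu)] = (1)·(-0.25) + (1)·(0.625) = 0.375.

Step 4 — take square root: d = √(0.375) ≈ 0.6124.

d(x, mu) = √(0.375) ≈ 0.6124


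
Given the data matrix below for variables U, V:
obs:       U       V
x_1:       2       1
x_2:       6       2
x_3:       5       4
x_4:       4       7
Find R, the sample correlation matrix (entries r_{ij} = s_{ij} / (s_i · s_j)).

Step 1 — column means:
  mean(U) = (2 + 6 + 5 + 4) / 4 = 17/4 = 4.25
  mean(V) = (1 + 2 + 4 + 7) / 4 = 14/4 = 3.5

Step 2 — sample variances and covariances s[i,j] = (1/(n-1)) · Σ_k (x_{k,i} - mean_i) · (x_{k,j} - mean_j), with n-1 = 3:
  s[U,U] = ((-2.25)·(-2.25) + (1.75)·(1.75) + (0.75)·(0.75) + (-0.25)·(-0.25)) / 3 = 8.75/3 = 2.9167
  s[U,V] = ((-2.25)·(-2.5) + (1.75)·(-1.5) + (0.75)·(0.5) + (-0.25)·(3.5)) / 3 = 2.5/3 = 0.8333
  s[V,V] = ((-2.5)·(-2.5) + (-1.5)·(-1.5) + (0.5)·(0.5) + (3.5)·(3.5)) / 3 = 21/3 = 7
  Sample standard deviations s_i = √(s[i,i]):
  s(U) = √(2.9167) = 1.7078
  s(V) = √(7) = 2.6458

Step 3 — r_{ij} = s_{ij} / (s_i · s_j):
  r[U,U] = 1 (diagonal).
  r[U,V] = 0.8333 / (1.7078 · 2.6458) = 0.8333 / 4.5185 = 0.1844
  r[V,V] = 1 (diagonal).

R is symmetric with unit diagonal. Assembling:

R = [[1, 0.1844],
 [0.1844, 1]]


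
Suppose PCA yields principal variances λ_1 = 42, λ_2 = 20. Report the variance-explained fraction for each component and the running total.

Step 1 — total variance = trace(Sigma) = Σ λ_i = 42 + 20 = 62.

Step 2 — fraction explained by component i = λ_i / Σ λ:
  PC1: 42/62 = 0.6774
  PC2: 20/62 = 0.3226

Step 3 — cumulative fraction after k components = (λ_1 + ... + λ_k) / Σ λ:
  k = 1: 42/62 = 0.6774
  k = 2: (42 + 20)/62 = 62/62 = 1

Summary (fraction, with percent):

explained: PC1 0.6774 (67.74%), PC2 0.3226 (32.26%);  cumulative: 0.6774, 1


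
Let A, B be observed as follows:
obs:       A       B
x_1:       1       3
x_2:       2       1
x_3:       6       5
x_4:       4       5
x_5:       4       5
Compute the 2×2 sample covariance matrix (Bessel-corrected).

Step 1 — column means:
  mean(A) = (1 + 2 + 6 + 4 + 4) / 5 = 17/5 = 3.4
  mean(B) = (3 + 1 + 5 + 5 + 5) / 5 = 19/5 = 3.8

Step 2 — sample covariance S[i,j] = (1/(n-1)) · Σ_k (x_{k,i} - mean_i) · (x_{k,j} - mean_j), with n-1 = 4.
  S[A,A] = ((-2.4)·(-2.4) + (-1.4)·(-1.4) + (2.6)·(2.6) + (0.6)·(0.6) + (0.6)·(0.6)) / 4 = 15.2/4 = 3.8
  S[A,B] = ((-2.4)·(-0.8) + (-1.4)·(-2.8) + (2.6)·(1.2) + (0.6)·(1.2) + (0.6)·(1.2)) / 4 = 10.4/4 = 2.6
  S[B,B] = ((-0.8)·(-0.8) + (-2.8)·(-2.8) + (1.2)·(1.2) + (1.2)·(1.2) + (1.2)·(1.2)) / 4 = 12.8/4 = 3.2

S is symmetric (S[j,i] = S[i,j]). Assembling:

S = [[3.8, 2.6],
 [2.6, 3.2]]


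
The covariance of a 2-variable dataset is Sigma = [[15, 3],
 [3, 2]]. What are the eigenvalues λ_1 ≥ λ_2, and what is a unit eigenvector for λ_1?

Step 1 — characteristic polynomial of 2×2 Sigma:
  det(Sigma - λI) = λ² - trace · λ + det = 0.
  trace = 15 + 2 = 17, det = 15·2 - (3)² = 21.
Step 2 — discriminant:
  Δ = trace² - 4·det = 289 - 84 = 205.
Step 3 — eigenvalues:
  λ = (trace ± √Δ)/2 = (17 ± 14.3178)/2,
  λ_1 = 15.6589,  λ_2 = 1.3411.

Step 4 — unit eigenvector for λ_1: solve (Sigma - λ_1 I)v = 0. First row:
  (15 - 15.6589)·v_x + (3)·v_y = 0, i.e. (-0.6589)·v_x + (3)·v_y = 0,
  so v ∝ (b, λ_1 - a) = (3, 0.6589) = u.
  ||u|| = √((3)² + (0.6589)²) = √(9.4342) ≈ 3.0715,
  v_1 = u/||u|| ≈ (0.9767, 0.2145) (||v_1|| = 1).

λ_1 = 15.6589,  λ_2 = 1.3411;  v_1 ≈ (0.9767, 0.2145)


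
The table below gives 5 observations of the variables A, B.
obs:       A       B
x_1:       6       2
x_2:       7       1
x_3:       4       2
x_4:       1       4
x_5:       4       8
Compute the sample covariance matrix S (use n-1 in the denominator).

Step 1 — column means:
  mean(A) = (6 + 7 + 4 + 1 + 4) / 5 = 22/5 = 4.4
  mean(B) = (2 + 1 + 2 + 4 + 8) / 5 = 17/5 = 3.4

Step 2 — sample covariance S[i,j] = (1/(n-1)) · Σ_k (x_{k,i} - mean_i) · (x_{k,j} - mean_j), with n-1 = 4.
  S[A,A] = ((1.6)·(1.6) + (2.6)·(2.6) + (-0.4)·(-0.4) + (-3.4)·(-3.4) + (-0.4)·(-0.4)) / 4 = 21.2/4 = 5.3
  S[A,B] = ((1.6)·(-1.4) + (2.6)·(-2.4) + (-0.4)·(-1.4) + (-3.4)·(0.6) + (-0.4)·(4.6)) / 4 = -11.8/4 = -2.95
  S[B,B] = ((-1.4)·(-1.4) + (-2.4)·(-2.4) + (-1.4)·(-1.4) + (0.6)·(0.6) + (4.6)·(4.6)) / 4 = 31.2/4 = 7.8

S is symmetric (S[j,i] = S[i,j]). Assembling:

S = [[5.3, -2.95],
 [-2.95, 7.8]]


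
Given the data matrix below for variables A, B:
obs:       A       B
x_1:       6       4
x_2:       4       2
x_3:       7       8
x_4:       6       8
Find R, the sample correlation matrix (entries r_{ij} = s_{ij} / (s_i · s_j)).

Step 1 — column means:
  mean(A) = (6 + 4 + 7 + 6) / 4 = 23/4 = 5.75
  mean(B) = (4 + 2 + 8 + 8) / 4 = 22/4 = 5.5

Step 2 — sample variances and covariances s[i,j] = (1/(n-1)) · Σ_k (x_{k,i} - mean_i) · (x_{k,j} - mean_j), with n-1 = 3:
  s[A,A] = ((0.25)·(0.25) + (-1.75)·(-1.75) + (1.25)·(1.25) + (0.25)·(0.25)) / 3 = 4.75/3 = 1.5833
  s[A,B] = ((0.25)·(-1.5) + (-1.75)·(-3.5) + (1.25)·(2.5) + (0.25)·(2.5)) / 3 = 9.5/3 = 3.1667
  s[B,B] = ((-1.5)·(-1.5) + (-3.5)·(-3.5) + (2.5)·(2.5) + (2.5)·(2.5)) / 3 = 27/3 = 9
  Sample standard deviations s_i = √(s[i,i]):
  s(A) = √(1.5833) = 1.2583
  s(B) = √(9) = 3

Step 3 — r_{ij} = s_{ij} / (s_i · s_j):
  r[A,A] = 1 (diagonal).
  r[A,B] = 3.1667 / (1.2583 · 3) = 3.1667 / 3.7749 = 0.8389
  r[B,B] = 1 (diagonal).

R is symmetric with unit diagonal. Assembling:

R = [[1, 0.8389],
 [0.8389, 1]]


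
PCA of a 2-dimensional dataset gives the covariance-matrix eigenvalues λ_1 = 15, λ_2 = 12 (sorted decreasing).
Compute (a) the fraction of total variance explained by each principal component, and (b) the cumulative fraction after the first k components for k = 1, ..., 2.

Step 1 — total variance = trace(Sigma) = Σ λ_i = 15 + 12 = 27.

Step 2 — fraction explained by component i = λ_i / Σ λ:
  PC1: 15/27 = 0.5556
  PC2: 12/27 = 0.4444

Step 3 — cumulative fraction after k components = (λ_1 + ... + λ_k) / Σ λ:
  k = 1: 15/27 = 0.5556
  k = 2: (15 + 12)/27 = 27/27 = 1

Summary (fraction, with percent):

explained: PC1 0.5556 (55.56%), PC2 0.4444 (44.44%);  cumulative: 0.5556, 1


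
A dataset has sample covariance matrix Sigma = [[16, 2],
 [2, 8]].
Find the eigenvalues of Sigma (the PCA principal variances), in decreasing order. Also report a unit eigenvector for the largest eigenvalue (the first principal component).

Step 1 — characteristic polynomial of 2×2 Sigma:
  det(Sigma - λI) = λ² - trace · λ + det = 0.
  trace = 16 + 8 = 24, det = 16·8 - (2)² = 124.
Step 2 — discriminant:
  Δ = trace² - 4·det = 576 - 496 = 80.
Step 3 — eigenvalues:
  λ = (trace ± √Δ)/2 = (24 ± 8.9443)/2,
  λ_1 = 16.4721,  λ_2 = 7.5279.

Step 4 — unit eigenvector for λ_1: solve (Sigma - λ_1 I)v = 0. First row:
  (16 - 16.4721)·v_x + (2)·v_y = 0, i.e. (-0.4721)·v_x + (2)·v_y = 0,
  so v ∝ (b, λ_1 - a) = (2, 0.4721) = u.
  ||u|| = √((2)² + (0.4721)²) = √(4.2229) ≈ 2.055,
  v_1 = u/||u|| ≈ (0.9732, 0.2298) (||v_1|| = 1).

λ_1 = 16.4721,  λ_2 = 7.5279;  v_1 ≈ (0.9732, 0.2298)


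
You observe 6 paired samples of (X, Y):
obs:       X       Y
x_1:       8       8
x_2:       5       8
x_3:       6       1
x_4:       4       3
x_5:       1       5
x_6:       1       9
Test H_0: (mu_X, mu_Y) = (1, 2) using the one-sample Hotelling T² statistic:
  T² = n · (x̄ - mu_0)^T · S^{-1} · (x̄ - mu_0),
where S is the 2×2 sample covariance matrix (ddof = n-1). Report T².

Step 1 — sample mean vector:
  mean(X) = (8 + 5 + 6 + 4 + 1 + 1) / 6 = 25/6 = 4.1667
  mean(Y) = (8 + 8 + 1 + 3 + 5 + 9) / 6 = 34/6 = 5.6667
  x̄ = (4.1667, 5.6667),  deviation x̄ - mu_0 = (4.1667, 5.6667) - (1, 2) = (3.1667, 3.6667).

Step 2 — sample covariance matrix, S[i,j] = (1/(n-1)) · Σ_k (x_{k,i} - mean_i) · (x_{k,j} - mean_j), divisor n-1 = 5:
  S[X,X] = ((3.8333)·(3.8333) + (0.8333)·(0.8333) + (1.8333)·(1.8333) + (-0.1667)·(-0.1667) + (-3.1667)·(-3.1667) + (-3.1667)·(-3.1667)) / 5 = 38.8333/5 = 7.7667
  S[X,Y] = ((3.8333)·(2.3333) + (0.8333)·(2.3333) + (1.8333)·(-4.6667) + (-0.1667)·(-2.6667) + (-3.1667)·(-0.6667) + (-3.1667)·(3.3333)) / 5 = -5.6667/5 = -1.1333
  S[Y,Y] = ((2.3333)·(2.3333) + (2.3333)·(2.3333) + (-4.6667)·(-4.6667) + (-2.6667)·(-2.6667) + (-0.6667)·(-0.6667) + (3.3333)·(3.3333)) / 5 = 51.3333/5 = 10.2667
  S = [[7.7667, -1.1333],
 [-1.1333, 10.2667]].

Step 3 — invert S. det(S) = 7.7667·10.2667 - (-1.1333)² = 78.4533.
  S^{-1} = (1/det) · [[d, -b], [-b, a]] = [[0.1309, 0.0144],
 [0.0144, 0.099]].

Step 4 — quadratic form (x̄ - mu_0)^T · S^{-1} · (x̄ - mu_0):
  S^{-1} · (x̄ - mu_0) = (0.4674, 0.4087),
  (x̄ - mu_0)^T · [...] = (3.1667)·(0.4674) + (3.6667)·(0.4087) = 2.9787.

Step 5 — scale by n: T² = 6 · 2.9787 = 17.8722.

T² ≈ 17.8722


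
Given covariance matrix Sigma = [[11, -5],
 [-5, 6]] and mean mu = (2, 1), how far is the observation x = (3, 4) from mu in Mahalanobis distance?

Step 1 — centre the observation: (x - mu) = (1, 3).

Step 2 — invert Sigma. det(Sigma) = 11·6 - (-5)² = 41.
  Sigma^{-1} = (1/det) · [[d, -b], [-b, a]] = [[0.1463, 0.122],
 [0.122, 0.2683]].

Step 3 — form the quadratic (x - mu)^T · Sigma^{-1} · (x - mu):
  Sigma^{-1} · (x - mu) = (0.5122, 0.9268).
  (x - mu)^T · [Sigma^{-1} · (x - mu)] = (1)·(0.5122) + (3)·(0.9268) = 3.2927.

Step 4 — take square root: d = √(3.2927) ≈ 1.8146.

d(x, mu) = √(3.2927) ≈ 1.8146


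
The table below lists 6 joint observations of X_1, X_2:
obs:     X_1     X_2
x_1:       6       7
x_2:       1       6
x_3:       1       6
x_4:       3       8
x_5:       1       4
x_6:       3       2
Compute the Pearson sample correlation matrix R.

Step 1 — column means:
  mean(X_1) = (6 + 1 + 1 + 3 + 1 + 3) / 6 = 15/6 = 2.5
  mean(X_2) = (7 + 6 + 6 + 8 + 4 + 2) / 6 = 33/6 = 5.5

Step 2 — sample variances and covariances s[i,j] = (1/(n-1)) · Σ_k (x_{k,i} - mean_i) · (x_{k,j} - mean_j), with n-1 = 5:
  s[X_1,X_1] = ((3.5)·(3.5) + (-1.5)·(-1.5) + (-1.5)·(-1.5) + (0.5)·(0.5) + (-1.5)·(-1.5) + (0.5)·(0.5)) / 5 = 19.5/5 = 3.9
  s[X_1,X_2] = ((3.5)·(1.5) + (-1.5)·(0.5) + (-1.5)·(0.5) + (0.5)·(2.5) + (-1.5)·(-1.5) + (0.5)·(-3.5)) / 5 = 5.5/5 = 1.1
  s[X_2,X_2] = ((1.5)·(1.5) + (0.5)·(0.5) + (0.5)·(0.5) + (2.5)·(2.5) + (-1.5)·(-1.5) + (-3.5)·(-3.5)) / 5 = 23.5/5 = 4.7
  Sample standard deviations s_i = √(s[i,i]):
  s(X_1) = √(3.9) = 1.9748
  s(X_2) = √(4.7) = 2.1679

Step 3 — r_{ij} = s_{ij} / (s_i · s_j):
  r[X_1,X_1] = 1 (diagonal).
  r[X_1,X_2] = 1.1 / (1.9748 · 2.1679) = 1.1 / 4.2814 = 0.2569
  r[X_2,X_2] = 1 (diagonal).

R is symmetric with unit diagonal. Assembling:

R = [[1, 0.2569],
 [0.2569, 1]]


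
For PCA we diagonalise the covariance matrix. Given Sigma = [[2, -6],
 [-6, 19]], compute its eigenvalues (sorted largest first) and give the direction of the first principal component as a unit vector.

Step 1 — characteristic polynomial of 2×2 Sigma:
  det(Sigma - λI) = λ² - trace · λ + det = 0.
  trace = 2 + 19 = 21, det = 2·19 - (-6)² = 2.
Step 2 — discriminant:
  Δ = trace² - 4·det = 441 - 8 = 433.
Step 3 — eigenvalues:
  λ = (trace ± √Δ)/2 = (21 ± 20.8087)/2,
  λ_1 = 20.9043,  λ_2 = 0.0957.

Step 4 — unit eigenvector for λ_1: solve (Sigma - λ_1 I)v = 0. First row:
  (2 - 20.9043)·v_x + (-6)·v_y = 0, i.e. (-18.9043)·v_x + (-6)·v_y = 0,
  so v ∝ (b, λ_1 - a) = (-6, 18.9043); multiply by -1 so the first entry is positive: u = (6, -18.9043).
  ||u|| = √((6)² + (-18.9043)²) = √(393.3735) ≈ 19.8336,
  v_1 = u/||u|| ≈ (0.3025, -0.9531) (||v_1|| = 1).

λ_1 = 20.9043,  λ_2 = 0.0957;  v_1 ≈ (0.3025, -0.9531)


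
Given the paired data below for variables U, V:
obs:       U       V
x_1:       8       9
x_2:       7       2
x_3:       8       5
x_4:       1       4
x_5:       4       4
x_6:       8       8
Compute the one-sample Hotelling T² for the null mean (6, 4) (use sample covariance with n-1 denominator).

Step 1 — sample mean vector:
  mean(U) = (8 + 7 + 8 + 1 + 4 + 8) / 6 = 36/6 = 6
  mean(V) = (9 + 2 + 5 + 4 + 4 + 8) / 6 = 32/6 = 5.3333
  x̄ = (6, 5.3333),  deviation x̄ - mu_0 = (6, 5.3333) - (6, 4) = (0, 1.3333).

Step 2 — sample covariance matrix, S[i,j] = (1/(n-1)) · Σ_k (x_{k,i} - mean_i) · (x_{k,j} - mean_j), divisor n-1 = 5:
  S[U,U] = ((2)·(2) + (1)·(1) + (2)·(2) + (-5)·(-5) + (-2)·(-2) + (2)·(2)) / 5 = 42/5 = 8.4
  S[U,V] = ((2)·(3.6667) + (1)·(-3.3333) + (2)·(-0.3333) + (-5)·(-1.3333) + (-2)·(-1.3333) + (2)·(2.6667)) / 5 = 18/5 = 3.6
  S[V,V] = ((3.6667)·(3.6667) + (-3.3333)·(-3.3333) + (-0.3333)·(-0.3333) + (-1.3333)·(-1.3333) + (-1.3333)·(-1.3333) + (2.6667)·(2.6667)) / 5 = 35.3333/5 = 7.0667
  S = [[8.4, 3.6],
 [3.6, 7.0667]].

Step 3 — invert S. det(S) = 8.4·7.0667 - (3.6)² = 46.4.
  S^{-1} = (1/det) · [[d, -b], [-b, a]] = [[0.1523, -0.0776],
 [-0.0776, 0.181]].

Step 4 — quadratic form (x̄ - mu_0)^T · S^{-1} · (x̄ - mu_0):
  S^{-1} · (x̄ - mu_0) = (-0.1034, 0.2414),
  (x̄ - mu_0)^T · [...] = (0)·(-0.1034) + (1.3333)·(0.2414) = 0.3218.

Step 5 — scale by n: T² = 6 · 0.3218 = 1.931.

T² ≈ 1.931


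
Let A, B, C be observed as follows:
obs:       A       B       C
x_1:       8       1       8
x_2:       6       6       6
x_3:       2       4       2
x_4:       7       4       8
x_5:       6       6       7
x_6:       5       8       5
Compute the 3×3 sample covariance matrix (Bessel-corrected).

Step 1 — column means:
  mean(A) = (8 + 6 + 2 + 7 + 6 + 5) / 6 = 34/6 = 5.6667
  mean(B) = (1 + 6 + 4 + 4 + 6 + 8) / 6 = 29/6 = 4.8333
  mean(C) = (8 + 6 + 2 + 8 + 7 + 5) / 6 = 36/6 = 6

Step 2 — sample covariance S[i,j] = (1/(n-1)) · Σ_k (x_{k,i} - mean_i) · (x_{k,j} - mean_j), with n-1 = 5.
  S[A,A] = ((2.3333)·(2.3333) + (0.3333)·(0.3333) + (-3.6667)·(-3.6667) + (1.3333)·(1.3333) + (0.3333)·(0.3333) + (-0.6667)·(-0.6667)) / 5 = 21.3333/5 = 4.2667
  S[A,B] = ((2.3333)·(-3.8333) + (0.3333)·(1.1667) + (-3.6667)·(-0.8333) + (1.3333)·(-0.8333) + (0.3333)·(1.1667) + (-0.6667)·(3.1667)) / 5 = -8.3333/5 = -1.6667
  S[A,C] = ((2.3333)·(2) + (0.3333)·(0) + (-3.6667)·(-4) + (1.3333)·(2) + (0.3333)·(1) + (-0.6667)·(-1)) / 5 = 23/5 = 4.6
  S[B,B] = ((-3.8333)·(-3.8333) + (1.1667)·(1.1667) + (-0.8333)·(-0.8333) + (-0.8333)·(-0.8333) + (1.1667)·(1.1667) + (3.1667)·(3.1667)) / 5 = 28.8333/5 = 5.7667
  S[B,C] = ((-3.8333)·(2) + (1.1667)·(0) + (-0.8333)·(-4) + (-0.8333)·(2) + (1.1667)·(1) + (3.1667)·(-1)) / 5 = -8/5 = -1.6
  S[C,C] = ((2)·(2) + (0)·(0) + (-4)·(-4) + (2)·(2) + (1)·(1) + (-1)·(-1)) / 5 = 26/5 = 5.2

S is symmetric (S[j,i] = S[i,j]). Assembling:

S = [[4.2667, -1.6667, 4.6],
 [-1.6667, 5.7667, -1.6],
 [4.6, -1.6, 5.2]]


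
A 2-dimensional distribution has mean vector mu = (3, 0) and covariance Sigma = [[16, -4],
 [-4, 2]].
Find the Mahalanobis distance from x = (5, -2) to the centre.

Step 1 — centre the observation: (x - mu) = (2, -2).

Step 2 — invert Sigma. det(Sigma) = 16·2 - (-4)² = 16.
  Sigma^{-1} = (1/det) · [[d, -b], [-b, a]] = [[0.125, 0.25],
 [0.25, 1]].

Step 3 — form the quadratic (x - mu)^T · Sigma^{-1} · (x - mu):
  Sigma^{-1} · (x - mu) = (-0.25, -1.5).
  (x - mu)^T · [Sigma^{-1} · (x - mu)] = (2)·(-0.25) + (-2)·(-1.5) = 2.5.

Step 4 — take square root: d = √(2.5) ≈ 1.5811.

d(x, mu) = √(2.5) ≈ 1.5811


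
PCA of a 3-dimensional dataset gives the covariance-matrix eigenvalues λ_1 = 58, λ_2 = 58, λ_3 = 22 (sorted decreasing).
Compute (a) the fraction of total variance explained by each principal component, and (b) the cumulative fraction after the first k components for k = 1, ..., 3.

Step 1 — total variance = trace(Sigma) = Σ λ_i = 58 + 58 + 22 = 138.

Step 2 — fraction explained by component i = λ_i / Σ λ:
  PC1: 58/138 = 0.4203
  PC2: 58/138 = 0.4203
  PC3: 22/138 = 0.1594

Step 3 — cumulative fraction after k components = (λ_1 + ... + λ_k) / Σ λ:
  k = 1: 58/138 = 0.4203
  k = 2: (58 + 58)/138 = 116/138 = 0.8406
  k = 3: (58 + 58 + 22)/138 = 138/138 = 1

Summary (fraction, with percent):

explained: PC1 0.4203 (42.03%), PC2 0.4203 (42.03%), PC3 0.1594 (15.94%);  cumulative: 0.4203, 0.8406, 1


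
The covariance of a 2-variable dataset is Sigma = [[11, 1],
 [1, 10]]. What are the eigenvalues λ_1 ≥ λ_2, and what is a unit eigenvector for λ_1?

Step 1 — characteristic polynomial of 2×2 Sigma:
  det(Sigma - λI) = λ² - trace · λ + det = 0.
  trace = 11 + 10 = 21, det = 11·10 - (1)² = 109.
Step 2 — discriminant:
  Δ = trace² - 4·det = 441 - 436 = 5.
Step 3 — eigenvalues:
  λ = (trace ± √Δ)/2 = (21 ± 2.2361)/2,
  λ_1 = 11.618,  λ_2 = 9.382.

Step 4 — unit eigenvector for λ_1: solve (Sigma - λ_1 I)v = 0. First row:
  (11 - 11.618)·v_x + (1)·v_y = 0, i.e. (-0.618)·v_x + (1)·v_y = 0,
  so v ∝ (b, λ_1 - a) = (1, 0.618) = u.
  ||u|| = √((1)² + (0.618)²) = √(1.382) ≈ 1.1756,
  v_1 = u/||u|| ≈ (0.8507, 0.5257) (||v_1|| = 1).

λ_1 = 11.618,  λ_2 = 9.382;  v_1 ≈ (0.8507, 0.5257)


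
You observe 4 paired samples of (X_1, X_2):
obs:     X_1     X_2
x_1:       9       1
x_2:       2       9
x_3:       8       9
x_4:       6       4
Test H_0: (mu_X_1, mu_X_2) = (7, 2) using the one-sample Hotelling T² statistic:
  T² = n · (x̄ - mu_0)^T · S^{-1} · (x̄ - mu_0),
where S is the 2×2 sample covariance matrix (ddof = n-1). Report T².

Step 1 — sample mean vector:
  mean(X_1) = (9 + 2 + 8 + 6) / 4 = 25/4 = 6.25
  mean(X_2) = (1 + 9 + 9 + 4) / 4 = 23/4 = 5.75
  x̄ = (6.25, 5.75),  deviation x̄ - mu_0 = (6.25, 5.75) - (7, 2) = (-0.75, 3.75).

Step 2 — sample covariance matrix, S[i,j] = (1/(n-1)) · Σ_k (x_{k,i} - mean_i) · (x_{k,j} - mean_j), divisor n-1 = 3:
  S[X_1,X_1] = ((2.75)·(2.75) + (-4.25)·(-4.25) + (1.75)·(1.75) + (-0.25)·(-0.25)) / 3 = 28.75/3 = 9.5833
  S[X_1,X_2] = ((2.75)·(-4.75) + (-4.25)·(3.25) + (1.75)·(3.25) + (-0.25)·(-1.75)) / 3 = -20.75/3 = -6.9167
  S[X_2,X_2] = ((-4.75)·(-4.75) + (3.25)·(3.25) + (3.25)·(3.25) + (-1.75)·(-1.75)) / 3 = 46.75/3 = 15.5833
  S = [[9.5833, -6.9167],
 [-6.9167, 15.5833]].

Step 3 — invert S. det(S) = 9.5833·15.5833 - (-6.9167)² = 101.5.
  S^{-1} = (1/det) · [[d, -b], [-b, a]] = [[0.1535, 0.0681],
 [0.0681, 0.0944]].

Step 4 — quadratic form (x̄ - mu_0)^T · S^{-1} · (x̄ - mu_0):
  S^{-1} · (x̄ - mu_0) = (0.1404, 0.303),
  (x̄ - mu_0)^T · [...] = (-0.75)·(0.1404) + (3.75)·(0.303) = 1.0308.

Step 5 — scale by n: T² = 4 · 1.0308 = 4.1232.

T² ≈ 4.1232


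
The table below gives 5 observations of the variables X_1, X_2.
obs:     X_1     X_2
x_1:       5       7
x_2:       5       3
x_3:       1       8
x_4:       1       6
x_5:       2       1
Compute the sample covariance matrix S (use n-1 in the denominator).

Step 1 — column means:
  mean(X_1) = (5 + 5 + 1 + 1 + 2) / 5 = 14/5 = 2.8
  mean(X_2) = (7 + 3 + 8 + 6 + 1) / 5 = 25/5 = 5

Step 2 — sample covariance S[i,j] = (1/(n-1)) · Σ_k (x_{k,i} - mean_i) · (x_{k,j} - mean_j), with n-1 = 4.
  S[X_1,X_1] = ((2.2)·(2.2) + (2.2)·(2.2) + (-1.8)·(-1.8) + (-1.8)·(-1.8) + (-0.8)·(-0.8)) / 4 = 16.8/4 = 4.2
  S[X_1,X_2] = ((2.2)·(2) + (2.2)·(-2) + (-1.8)·(3) + (-1.8)·(1) + (-0.8)·(-4)) / 4 = -4/4 = -1
  S[X_2,X_2] = ((2)·(2) + (-2)·(-2) + (3)·(3) + (1)·(1) + (-4)·(-4)) / 4 = 34/4 = 8.5

S is symmetric (S[j,i] = S[i,j]). Assembling:

S = [[4.2, -1],
 [-1, 8.5]]


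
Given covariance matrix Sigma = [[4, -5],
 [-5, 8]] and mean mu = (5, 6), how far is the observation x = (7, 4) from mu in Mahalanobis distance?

Step 1 — centre the observation: (x - mu) = (2, -2).

Step 2 — invert Sigma. det(Sigma) = 4·8 - (-5)² = 7.
  Sigma^{-1} = (1/det) · [[d, -b], [-b, a]] = [[1.1429, 0.7143],
 [0.7143, 0.5714]].

Step 3 — form the quadratic (x - mu)^T · Sigma^{-1} · (x - mu):
  Sigma^{-1} · (x - mu) = (0.8571, 0.2857).
  (x - mu)^T · [Sigma^{-1} · (x - mu)] = (2)·(0.8571) + (-2)·(0.2857) = 1.1429.

Step 4 — take square root: d = √(1.1429) ≈ 1.069.

d(x, mu) = √(1.1429) ≈ 1.069


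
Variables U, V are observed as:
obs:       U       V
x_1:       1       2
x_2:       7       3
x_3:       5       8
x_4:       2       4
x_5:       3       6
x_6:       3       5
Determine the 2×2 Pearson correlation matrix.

Step 1 — column means:
  mean(U) = (1 + 7 + 5 + 2 + 3 + 3) / 6 = 21/6 = 3.5
  mean(V) = (2 + 3 + 8 + 4 + 6 + 5) / 6 = 28/6 = 4.6667

Step 2 — sample variances and covariances s[i,j] = (1/(n-1)) · Σ_k (x_{k,i} - mean_i) · (x_{k,j} - mean_j), with n-1 = 5:
  s[U,U] = ((-2.5)·(-2.5) + (3.5)·(3.5) + (1.5)·(1.5) + (-1.5)·(-1.5) + (-0.5)·(-0.5) + (-0.5)·(-0.5)) / 5 = 23.5/5 = 4.7
  s[U,V] = ((-2.5)·(-2.6667) + (3.5)·(-1.6667) + (1.5)·(3.3333) + (-1.5)·(-0.6667) + (-0.5)·(1.3333) + (-0.5)·(0.3333)) / 5 = 6/5 = 1.2
  s[V,V] = ((-2.6667)·(-2.6667) + (-1.6667)·(-1.6667) + (3.3333)·(3.3333) + (-0.6667)·(-0.6667) + (1.3333)·(1.3333) + (0.3333)·(0.3333)) / 5 = 23.3333/5 = 4.6667
  Sample standard deviations s_i = √(s[i,i]):
  s(U) = √(4.7) = 2.1679
  s(V) = √(4.6667) = 2.1602

Step 3 — r_{ij} = s_{ij} / (s_i · s_j):
  r[U,U] = 1 (diagonal).
  r[U,V] = 1.2 / (2.1679 · 2.1602) = 1.2 / 4.6833 = 0.2562
  r[V,V] = 1 (diagonal).

R is symmetric with unit diagonal. Assembling:

R = [[1, 0.2562],
 [0.2562, 1]]


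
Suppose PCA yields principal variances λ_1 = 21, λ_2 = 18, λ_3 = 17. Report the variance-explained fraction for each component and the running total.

Step 1 — total variance = trace(Sigma) = Σ λ_i = 21 + 18 + 17 = 56.

Step 2 — fraction explained by component i = λ_i / Σ λ:
  PC1: 21/56 = 0.375
  PC2: 18/56 = 0.3214
  PC3: 17/56 = 0.3036

Step 3 — cumulative fraction after k components = (λ_1 + ... + λ_k) / Σ λ:
  k = 1: 21/56 = 0.375
  k = 2: (21 + 18)/56 = 39/56 = 0.6964
  k = 3: (21 + 18 + 17)/56 = 56/56 = 1

Summary (fraction, with percent):

explained: PC1 0.375 (37.5%), PC2 0.3214 (32.14%), PC3 0.3036 (30.36%);  cumulative: 0.375, 0.6964, 1


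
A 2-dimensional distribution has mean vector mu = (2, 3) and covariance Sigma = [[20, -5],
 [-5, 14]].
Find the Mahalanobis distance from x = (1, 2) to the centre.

Step 1 — centre the observation: (x - mu) = (-1, -1).

Step 2 — invert Sigma. det(Sigma) = 20·14 - (-5)² = 255.
  Sigma^{-1} = (1/det) · [[d, -b], [-b, a]] = [[0.0549, 0.0196],
 [0.0196, 0.0784]].

Step 3 — form the quadratic (x - mu)^T · Sigma^{-1} · (x - mu):
  Sigma^{-1} · (x - mu) = (-0.0745, -0.098).
  (x - mu)^T · [Sigma^{-1} · (x - mu)] = (-1)·(-0.0745) + (-1)·(-0.098) = 0.1725.

Step 4 — take square root: d = √(0.1725) ≈ 0.4154.

d(x, mu) = √(0.1725) ≈ 0.4154


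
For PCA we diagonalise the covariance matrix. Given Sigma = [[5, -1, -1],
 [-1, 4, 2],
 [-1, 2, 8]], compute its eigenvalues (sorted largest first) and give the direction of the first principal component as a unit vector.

Step 1 — characteristic polynomial p(λ) = det(λI - Sigma) = λ³ - tr·λ² + c_1·λ - det, where tr = trace, c_1 = sum of the principal 2×2 minors, det = det(Sigma):
  tr = 5 + 4 + 8 = 17,
  c_1 = (5·4 - (-1)²) + (5·8 - (-1)²) + (4·8 - (2)²) = 19 + 39 + 28 = 86,
  det = 5·(4·8 - (2)²) - (-1)·((-1)·8 - (2)·(-1)) + (-1)·((-1)·(2) - 4·(-1)) = 5·(28) - (-1)·(-6) + (-1)·(2) = 132.
  So p(λ) = λ³ - 17λ² + 86λ - 132.
Step 2 — look for an integer root (rational root theorem: any rational root is an integer divisor of 132). Testing λ = 3:
  p(3) = 27 - 153 + 258 - 132 = 0  ✓
  Dividing out (λ - 3): p(λ) = (λ - 3)(λ² - 14λ + 44).
Step 3 — remaining eigenvalues from the quadratic λ² - 14λ + 44 = 0:
  Δ = 14² - 4·44 = 196 - 176 = 20,  λ = (14 ± √20)/2 = (14 ± 4.4721)/2 ≈ 9.2361 or 4.7639.
  Sorted: λ_1 = 9.2361,  λ_2 = 4.7639,  λ_3 = 3  (check: sum = 17 = tr ✓).

Step 4 — unit eigenvector for λ_1 ≈ 9.2361: v spans the null space of (Sigma - λ_1 I), whose rows are
  r_1 = (-4.2361, -1, -1),  r_2 = (-1, -5.2361, 2),  r_3 = (-1, 2, -1.2361).
  v is orthogonal to every row, so take v ∝ r_1 × r_2 = ((-1)·(2) - (-1)·(-5.2361), (-1)·(-1) - (-4.2361)·(2), (-4.2361)·(-5.2361) - (-1)·(-1)) ≈ (-7.2361, 9.4721, 21.1803).
  Rescale (multiply by -1 so the first nonzero entry is positive): u = (7.2361, -9.4721, -21.1803).
  ||u|| = √((7.2361)² + (-9.4721)² + (-21.1803)²) = √(590.6888) ≈ 24.3041,  v_1 = u/||u|| ≈ (0.2977, -0.3897, -0.8715) (||v_1|| = 1).

λ_1 = 9.2361,  λ_2 = 4.7639,  λ_3 = 3;  v_1 ≈ (0.2977, -0.3897, -0.8715)


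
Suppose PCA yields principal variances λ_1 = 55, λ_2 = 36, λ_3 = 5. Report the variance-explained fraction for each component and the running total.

Step 1 — total variance = trace(Sigma) = Σ λ_i = 55 + 36 + 5 = 96.

Step 2 — fraction explained by component i = λ_i / Σ λ:
  PC1: 55/96 = 0.5729
  PC2: 36/96 = 0.375
  PC3: 5/96 = 0.0521

Step 3 — cumulative fraction after k components = (λ_1 + ... + λ_k) / Σ λ:
  k = 1: 55/96 = 0.5729
  k = 2: (55 + 36)/96 = 91/96 = 0.9479
  k = 3: (55 + 36 + 5)/96 = 96/96 = 1

Summary (fraction, with percent):

explained: PC1 0.5729 (57.29%), PC2 0.375 (37.5%), PC3 0.0521 (5.21%);  cumulative: 0.5729, 0.9479, 1


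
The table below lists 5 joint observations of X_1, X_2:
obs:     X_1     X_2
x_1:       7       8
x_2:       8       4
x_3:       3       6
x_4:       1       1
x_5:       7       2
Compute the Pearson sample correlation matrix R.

Step 1 — column means:
  mean(X_1) = (7 + 8 + 3 + 1 + 7) / 5 = 26/5 = 5.2
  mean(X_2) = (8 + 4 + 6 + 1 + 2) / 5 = 21/5 = 4.2

Step 2 — sample variances and covariances s[i,j] = (1/(n-1)) · Σ_k (x_{k,i} - mean_i) · (x_{k,j} - mean_j), with n-1 = 4:
  s[X_1,X_1] = ((1.8)·(1.8) + (2.8)·(2.8) + (-2.2)·(-2.2) + (-4.2)·(-4.2) + (1.8)·(1.8)) / 4 = 36.8/4 = 9.2
  s[X_1,X_2] = ((1.8)·(3.8) + (2.8)·(-0.2) + (-2.2)·(1.8) + (-4.2)·(-3.2) + (1.8)·(-2.2)) / 4 = 11.8/4 = 2.95
  s[X_2,X_2] = ((3.8)·(3.8) + (-0.2)·(-0.2) + (1.8)·(1.8) + (-3.2)·(-3.2) + (-2.2)·(-2.2)) / 4 = 32.8/4 = 8.2
  Sample standard deviations s_i = √(s[i,i]):
  s(X_1) = √(9.2) = 3.0332
  s(X_2) = √(8.2) = 2.8636

Step 3 — r_{ij} = s_{ij} / (s_i · s_j):
  r[X_1,X_1] = 1 (diagonal).
  r[X_1,X_2] = 2.95 / (3.0332 · 2.8636) = 2.95 / 8.6856 = 0.3396
  r[X_2,X_2] = 1 (diagonal).

R is symmetric with unit diagonal. Assembling:

R = [[1, 0.3396],
 [0.3396, 1]]


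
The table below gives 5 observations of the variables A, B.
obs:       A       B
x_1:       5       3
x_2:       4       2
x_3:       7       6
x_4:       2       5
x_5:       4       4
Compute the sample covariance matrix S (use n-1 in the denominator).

Step 1 — column means:
  mean(A) = (5 + 4 + 7 + 2 + 4) / 5 = 22/5 = 4.4
  mean(B) = (3 + 2 + 6 + 5 + 4) / 5 = 20/5 = 4

Step 2 — sample covariance S[i,j] = (1/(n-1)) · Σ_k (x_{k,i} - mean_i) · (x_{k,j} - mean_j), with n-1 = 4.
  S[A,A] = ((0.6)·(0.6) + (-0.4)·(-0.4) + (2.6)·(2.6) + (-2.4)·(-2.4) + (-0.4)·(-0.4)) / 4 = 13.2/4 = 3.3
  S[A,B] = ((0.6)·(-1) + (-0.4)·(-2) + (2.6)·(2) + (-2.4)·(1) + (-0.4)·(0)) / 4 = 3/4 = 0.75
  S[B,B] = ((-1)·(-1) + (-2)·(-2) + (2)·(2) + (1)·(1) + (0)·(0)) / 4 = 10/4 = 2.5

S is symmetric (S[j,i] = S[i,j]). Assembling:

S = [[3.3, 0.75],
 [0.75, 2.5]]


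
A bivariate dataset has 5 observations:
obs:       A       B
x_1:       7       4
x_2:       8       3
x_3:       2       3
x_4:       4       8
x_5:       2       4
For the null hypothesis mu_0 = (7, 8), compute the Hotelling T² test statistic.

Step 1 — sample mean vector:
  mean(A) = (7 + 8 + 2 + 4 + 2) / 5 = 23/5 = 4.6
  mean(B) = (4 + 3 + 3 + 8 + 4) / 5 = 22/5 = 4.4
  x̄ = (4.6, 4.4),  deviation x̄ - mu_0 = (4.6, 4.4) - (7, 8) = (-2.4, -3.6).

Step 2 — sample covariance matrix, S[i,j] = (1/(n-1)) · Σ_k (x_{k,i} - mean_i) · (x_{k,j} - mean_j), divisor n-1 = 4:
  S[A,A] = ((2.4)·(2.4) + (3.4)·(3.4) + (-2.6)·(-2.6) + (-0.6)·(-0.6) + (-2.6)·(-2.6)) / 4 = 31.2/4 = 7.8
  S[A,B] = ((2.4)·(-0.4) + (3.4)·(-1.4) + (-2.6)·(-1.4) + (-0.6)·(3.6) + (-2.6)·(-0.4)) / 4 = -3.2/4 = -0.8
  S[B,B] = ((-0.4)·(-0.4) + (-1.4)·(-1.4) + (-1.4)·(-1.4) + (3.6)·(3.6) + (-0.4)·(-0.4)) / 4 = 17.2/4 = 4.3
  S = [[7.8, -0.8],
 [-0.8, 4.3]].

Step 3 — invert S. det(S) = 7.8·4.3 - (-0.8)² = 32.9.
  S^{-1} = (1/det) · [[d, -b], [-b, a]] = [[0.1307, 0.0243],
 [0.0243, 0.2371]].

Step 4 — quadratic form (x̄ - mu_0)^T · S^{-1} · (x̄ - mu_0):
  S^{-1} · (x̄ - mu_0) = (-0.4012, -0.9119),
  (x̄ - mu_0)^T · [...] = (-2.4)·(-0.4012) + (-3.6)·(-0.9119) = 4.2456.

Step 5 — scale by n: T² = 5 · 4.2456 = 21.228.

T² ≈ 21.228


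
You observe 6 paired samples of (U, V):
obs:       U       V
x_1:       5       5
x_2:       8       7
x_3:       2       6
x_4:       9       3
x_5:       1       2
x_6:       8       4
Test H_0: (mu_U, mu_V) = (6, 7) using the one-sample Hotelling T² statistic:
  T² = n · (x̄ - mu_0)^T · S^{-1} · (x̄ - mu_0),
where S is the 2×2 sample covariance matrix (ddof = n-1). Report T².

Step 1 — sample mean vector:
  mean(U) = (5 + 8 + 2 + 9 + 1 + 8) / 6 = 33/6 = 5.5
  mean(V) = (5 + 7 + 6 + 3 + 2 + 4) / 6 = 27/6 = 4.5
  x̄ = (5.5, 4.5),  deviation x̄ - mu_0 = (5.5, 4.5) - (6, 7) = (-0.5, -2.5).

Step 2 — sample covariance matrix, S[i,j] = (1/(n-1)) · Σ_k (x_{k,i} - mean_i) · (x_{k,j} - mean_j), divisor n-1 = 5:
  S[U,U] = ((-0.5)·(-0.5) + (2.5)·(2.5) + (-3.5)·(-3.5) + (3.5)·(3.5) + (-4.5)·(-4.5) + (2.5)·(2.5)) / 5 = 57.5/5 = 11.5
  S[U,V] = ((-0.5)·(0.5) + (2.5)·(2.5) + (-3.5)·(1.5) + (3.5)·(-1.5) + (-4.5)·(-2.5) + (2.5)·(-0.5)) / 5 = 5.5/5 = 1.1
  S[V,V] = ((0.5)·(0.5) + (2.5)·(2.5) + (1.5)·(1.5) + (-1.5)·(-1.5) + (-2.5)·(-2.5) + (-0.5)·(-0.5)) / 5 = 17.5/5 = 3.5
  S = [[11.5, 1.1],
 [1.1, 3.5]].

Step 3 — invert S. det(S) = 11.5·3.5 - (1.1)² = 39.04.
  S^{-1} = (1/det) · [[d, -b], [-b, a]] = [[0.0897, -0.0282],
 [-0.0282, 0.2946]].

Step 4 — quadratic form (x̄ - mu_0)^T · S^{-1} · (x̄ - mu_0):
  S^{-1} · (x̄ - mu_0) = (0.0256, -0.7223),
  (x̄ - mu_0)^T · [...] = (-0.5)·(0.0256) + (-2.5)·(-0.7223) = 1.793.

Step 5 — scale by n: T² = 6 · 1.793 = 10.7582.

T² ≈ 10.7582


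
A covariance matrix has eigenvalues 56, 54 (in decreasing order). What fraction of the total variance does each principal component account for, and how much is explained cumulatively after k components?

Step 1 — total variance = trace(Sigma) = Σ λ_i = 56 + 54 = 110.

Step 2 — fraction explained by component i = λ_i / Σ λ:
  PC1: 56/110 = 0.5091
  PC2: 54/110 = 0.4909

Step 3 — cumulative fraction after k components = (λ_1 + ... + λ_k) / Σ λ:
  k = 1: 56/110 = 0.5091
  k = 2: (56 + 54)/110 = 110/110 = 1

Summary (fraction, with percent):

explained: PC1 0.5091 (50.91%), PC2 0.4909 (49.09%);  cumulative: 0.5091, 1


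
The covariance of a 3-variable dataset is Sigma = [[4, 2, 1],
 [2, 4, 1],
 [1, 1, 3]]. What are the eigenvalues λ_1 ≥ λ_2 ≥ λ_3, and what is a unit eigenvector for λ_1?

Step 1 — characteristic polynomial p(λ) = det(λI - Sigma) = λ³ - tr·λ² + c_1·λ - det, where tr = trace, c_1 = sum of the principal 2×2 minors, det = det(Sigma):
  tr = 4 + 4 + 3 = 11,
  c_1 = (4·4 - (2)²) + (4·3 - (1)²) + (4·3 - (1)²) = 12 + 11 + 11 = 34,
  det = 4·(4·3 - (1)²) - (2)·((2)·3 - (1)·(1)) + (1)·((2)·(1) - 4·(1)) = 4·(11) - (2)·(5) + (1)·(-2) = 32.
  So p(λ) = λ³ - 11λ² + 34λ - 32.
Step 2 — look for an integer root (rational root theorem: any rational root is an integer divisor of 32). Testing λ = 2:
  p(2) = 8 - 44 + 68 - 32 = 0  ✓
  Dividing out (λ - 2): p(λ) = (λ - 2)(λ² - 9λ + 16).
Step 3 — remaining eigenvalues from the quadratic λ² - 9λ + 16 = 0:
  Δ = 9² - 4·16 = 81 - 64 = 17,  λ = (9 ± √17)/2 = (9 ± 4.1231)/2 ≈ 6.5616 or 2.4384.
  Sorted: λ_1 = 6.5616,  λ_2 = 2.4384,  λ_3 = 2  (check: sum = 11 = tr ✓).

Step 4 — unit eigenvector for λ_1 ≈ 6.5616: v spans the null space of (Sigma - λ_1 I), whose rows are
  r_1 = (-2.5616, 2, 1),  r_2 = (2, -2.5616, 1),  r_3 = (1, 1, -3.5616).
  v is orthogonal to every row, so take v ∝ r_1 × r_2 = ((2)·(1) - (1)·(-2.5616), (1)·(2) - (-2.5616)·(1), (-2.5616)·(-2.5616) - (2)·(2)) ≈ (4.5616, 4.5616, 2.5616).
  Let u = (4.5616, 4.5616, 2.5616).
  ||u|| = √((4.5616)² + (4.5616)² + (2.5616)²) = √(48.1771) ≈ 6.941,  v_1 = u/||u|| ≈ (0.6572, 0.6572, 0.369) (||v_1|| = 1).

λ_1 = 6.5616,  λ_2 = 2.4384,  λ_3 = 2;  v_1 ≈ (0.6572, 0.6572, 0.369)


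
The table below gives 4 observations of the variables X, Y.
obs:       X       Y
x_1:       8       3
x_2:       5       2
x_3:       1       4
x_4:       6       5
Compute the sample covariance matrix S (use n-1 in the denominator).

Step 1 — column means:
  mean(X) = (8 + 5 + 1 + 6) / 4 = 20/4 = 5
  mean(Y) = (3 + 2 + 4 + 5) / 4 = 14/4 = 3.5

Step 2 — sample covariance S[i,j] = (1/(n-1)) · Σ_k (x_{k,i} - mean_i) · (x_{k,j} - mean_j), with n-1 = 3.
  S[X,X] = ((3)·(3) + (0)·(0) + (-4)·(-4) + (1)·(1)) / 3 = 26/3 = 8.6667
  S[X,Y] = ((3)·(-0.5) + (0)·(-1.5) + (-4)·(0.5) + (1)·(1.5)) / 3 = -2/3 = -0.6667
  S[Y,Y] = ((-0.5)·(-0.5) + (-1.5)·(-1.5) + (0.5)·(0.5) + (1.5)·(1.5)) / 3 = 5/3 = 1.6667

S is symmetric (S[j,i] = S[i,j]). Assembling:

S = [[8.6667, -0.6667],
 [-0.6667, 1.6667]]


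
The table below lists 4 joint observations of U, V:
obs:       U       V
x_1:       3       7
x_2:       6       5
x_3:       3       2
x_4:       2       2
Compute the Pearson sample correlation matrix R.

Step 1 — column means:
  mean(U) = (3 + 6 + 3 + 2) / 4 = 14/4 = 3.5
  mean(V) = (7 + 5 + 2 + 2) / 4 = 16/4 = 4

Step 2 — sample variances and covariances s[i,j] = (1/(n-1)) · Σ_k (x_{k,i} - mean_i) · (x_{k,j} - mean_j), with n-1 = 3:
  s[U,U] = ((-0.5)·(-0.5) + (2.5)·(2.5) + (-0.5)·(-0.5) + (-1.5)·(-1.5)) / 3 = 9/3 = 3
  s[U,V] = ((-0.5)·(3) + (2.5)·(1) + (-0.5)·(-2) + (-1.5)·(-2)) / 3 = 5/3 = 1.6667
  s[V,V] = ((3)·(3) + (1)·(1) + (-2)·(-2) + (-2)·(-2)) / 3 = 18/3 = 6
  Sample standard deviations s_i = √(s[i,i]):
  s(U) = √(3) = 1.7321
  s(V) = √(6) = 2.4495

Step 3 — r_{ij} = s_{ij} / (s_i · s_j):
  r[U,U] = 1 (diagonal).
  r[U,V] = 1.6667 / (1.7321 · 2.4495) = 1.6667 / 4.2426 = 0.3928
  r[V,V] = 1 (diagonal).

R is symmetric with unit diagonal. Assembling:

R = [[1, 0.3928],
 [0.3928, 1]]


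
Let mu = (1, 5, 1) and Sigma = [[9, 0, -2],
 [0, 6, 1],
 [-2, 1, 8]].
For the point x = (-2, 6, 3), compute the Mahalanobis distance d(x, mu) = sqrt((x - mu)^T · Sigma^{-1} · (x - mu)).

Step 1 — centre the observation: (x - mu) = (-3, 1, 2).

Step 2 — invert Sigma (cofactor / det for 3×3, or solve directly):
  Sigma^{-1} = [[0.1178, -0.005, 0.0301],
 [-0.005, 0.1704, -0.0226],
 [0.0301, -0.0226, 0.1353]].

Step 3 — form the quadratic (x - mu)^T · Sigma^{-1} · (x - mu):
  Sigma^{-1} · (x - mu) = (-0.2982, 0.1404, 0.1579).
  (x - mu)^T · [Sigma^{-1} · (x - mu)] = (-3)·(-0.2982) + (1)·(0.1404) + (2)·(0.1579) = 1.3509.

Step 4 — take square root: d = √(1.3509) ≈ 1.1623.

d(x, mu) = √(1.3509) ≈ 1.1623


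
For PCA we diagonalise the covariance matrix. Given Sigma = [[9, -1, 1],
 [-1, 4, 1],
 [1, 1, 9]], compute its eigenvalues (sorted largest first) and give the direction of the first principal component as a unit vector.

Step 1 — characteristic polynomial p(λ) = det(λI - Sigma) = λ³ - tr·λ² + c_1·λ - det, where tr = trace, c_1 = sum of the principal 2×2 minors, det = det(Sigma):
  tr = 9 + 4 + 9 = 22,
  c_1 = (9·4 - (-1)²) + (9·9 - (1)²) + (4·9 - (1)²) = 35 + 80 + 35 = 150,
  det = 9·(4·9 - (1)²) - (-1)·((-1)·9 - (1)·(1)) + (1)·((-1)·(1) - 4·(1)) = 9·(35) - (-1)·(-10) + (1)·(-5) = 300.
  So p(λ) = λ³ - 22λ² + 150λ - 300.
Step 2 — look for an integer root (rational root theorem: any rational root is an integer divisor of 300). Testing λ = 10:
  p(10) = 1000 - 2200 + 1500 - 300 = 0  ✓
  Dividing out (λ - 10): p(λ) = (λ - 10)(λ² - 12λ + 30).
Step 3 — remaining eigenvalues from the quadratic λ² - 12λ + 30 = 0:
  Δ = 12² - 4·30 = 144 - 120 = 24,  λ = (12 ± √24)/2 = (12 ± 4.899)/2 ≈ 8.4495 or 3.5505.
  Sorted: λ_1 = 10,  λ_2 = 8.4495,  λ_3 = 3.5505  (check: sum = 22 = tr ✓).

Step 4 — unit eigenvector for λ_1 = 10: v spans the null space of (Sigma - λ_1 I), whose rows are
  r_1 = (-1, -1, 1),  r_2 = (-1, -6, 1),  r_3 = (1, 1, -1).
  v is orthogonal to every row, so take v ∝ r_1 × r_2 = ((-1)·(1) - (1)·(-6), (1)·(-1) - (-1)·(1), (-1)·(-6) - (-1)·(-1)) = (5, 0, 5).
  Rescale (divide by 5): u = (1, 0, 1).
  ||u|| = √((1)² + (0)² + (1)²) = √(2) ≈ 1.4142,  v_1 = u/||u|| ≈ (0.7071, 0, 0.7071) (||v_1|| = 1).

λ_1 = 10,  λ_2 = 8.4495,  λ_3 = 3.5505;  v_1 ≈ (0.7071, 0, 0.7071)


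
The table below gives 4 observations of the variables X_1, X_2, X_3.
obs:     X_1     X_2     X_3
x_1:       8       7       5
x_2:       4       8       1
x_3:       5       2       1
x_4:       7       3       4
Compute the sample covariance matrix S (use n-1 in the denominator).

Step 1 — column means:
  mean(X_1) = (8 + 4 + 5 + 7) / 4 = 24/4 = 6
  mean(X_2) = (7 + 8 + 2 + 3) / 4 = 20/4 = 5
  mean(X_3) = (5 + 1 + 1 + 4) / 4 = 11/4 = 2.75

Step 2 — sample covariance S[i,j] = (1/(n-1)) · Σ_k (x_{k,i} - mean_i) · (x_{k,j} - mean_j), with n-1 = 3.
  S[X_1,X_1] = ((2)·(2) + (-2)·(-2) + (-1)·(-1) + (1)·(1)) / 3 = 10/3 = 3.3333
  S[X_1,X_2] = ((2)·(2) + (-2)·(3) + (-1)·(-3) + (1)·(-2)) / 3 = -1/3 = -0.3333
  S[X_1,X_3] = ((2)·(2.25) + (-2)·(-1.75) + (-1)·(-1.75) + (1)·(1.25)) / 3 = 11/3 = 3.6667
  S[X_2,X_2] = ((2)·(2) + (3)·(3) + (-3)·(-3) + (-2)·(-2)) / 3 = 26/3 = 8.6667
  S[X_2,X_3] = ((2)·(2.25) + (3)·(-1.75) + (-3)·(-1.75) + (-2)·(1.25)) / 3 = 2/3 = 0.6667
  S[X_3,X_3] = ((2.25)·(2.25) + (-1.75)·(-1.75) + (-1.75)·(-1.75) + (1.25)·(1.25)) / 3 = 12.75/3 = 4.25

S is symmetric (S[j,i] = S[i,j]). Assembling:

S = [[3.3333, -0.3333, 3.6667],
 [-0.3333, 8.6667, 0.6667],
 [3.6667, 0.6667, 4.25]]


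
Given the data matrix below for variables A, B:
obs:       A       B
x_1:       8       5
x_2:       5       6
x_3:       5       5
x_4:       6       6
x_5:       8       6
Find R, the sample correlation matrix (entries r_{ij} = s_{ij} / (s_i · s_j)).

Step 1 — column means:
  mean(A) = (8 + 5 + 5 + 6 + 8) / 5 = 32/5 = 6.4
  mean(B) = (5 + 6 + 5 + 6 + 6) / 5 = 28/5 = 5.6

Step 2 — sample variances and covariances s[i,j] = (1/(n-1)) · Σ_k (x_{k,i} - mean_i) · (x_{k,j} - mean_j), with n-1 = 4:
  s[A,A] = ((1.6)·(1.6) + (-1.4)·(-1.4) + (-1.4)·(-1.4) + (-0.4)·(-0.4) + (1.6)·(1.6)) / 4 = 9.2/4 = 2.3
  s[A,B] = ((1.6)·(-0.6) + (-1.4)·(0.4) + (-1.4)·(-0.6) + (-0.4)·(0.4) + (1.6)·(0.4)) / 4 = -0.2/4 = -0.05
  s[B,B] = ((-0.6)·(-0.6) + (0.4)·(0.4) + (-0.6)·(-0.6) + (0.4)·(0.4) + (0.4)·(0.4)) / 4 = 1.2/4 = 0.3
  Sample standard deviations s_i = √(s[i,i]):
  s(A) = √(2.3) = 1.5166
  s(B) = √(0.3) = 0.5477

Step 3 — r_{ij} = s_{ij} / (s_i · s_j):
  r[A,A] = 1 (diagonal).
  r[A,B] = -0.05 / (1.5166 · 0.5477) = -0.05 / 0.8307 = -0.0602
  r[B,B] = 1 (diagonal).

R is symmetric with unit diagonal. Assembling:

R = [[1, -0.0602],
 [-0.0602, 1]]


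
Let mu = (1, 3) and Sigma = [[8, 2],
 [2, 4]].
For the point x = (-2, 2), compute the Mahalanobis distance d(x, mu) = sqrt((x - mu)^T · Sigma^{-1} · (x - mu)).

Step 1 — centre the observation: (x - mu) = (-3, -1).

Step 2 — invert Sigma. det(Sigma) = 8·4 - (2)² = 28.
  Sigma^{-1} = (1/det) · [[d, -b], [-b, a]] = [[0.1429, -0.0714],
 [-0.0714, 0.2857]].

Step 3 — form the quadratic (x - mu)^T · Sigma^{-1} · (x - mu):
  Sigma^{-1} · (x - mu) = (-0.3571, -0.0714).
  (x - mu)^T · [Sigma^{-1} · (x - mu)] = (-3)·(-0.3571) + (-1)·(-0.0714) = 1.1429.

Step 4 — take square root: d = √(1.1429) ≈ 1.069.

d(x, mu) = √(1.1429) ≈ 1.069
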